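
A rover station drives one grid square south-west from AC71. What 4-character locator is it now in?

AC60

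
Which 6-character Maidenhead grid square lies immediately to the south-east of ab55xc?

Longitude subsquare x = 23; +1 → 24, wraps to 0 = a, carry into square.
Longitude square 5; +1 → 6.
Latitude subsquare c = 2; −1 → 1 = b.

AB65ab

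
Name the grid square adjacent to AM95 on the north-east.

Longitude square 9; +1 → 10, wraps to 0, carry into field.
Longitude field A = 0; +1 → 1 = B.
Latitude square 5; +1 → 6.

BM06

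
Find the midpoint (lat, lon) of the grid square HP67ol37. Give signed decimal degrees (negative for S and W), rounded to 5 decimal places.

Field H=7, P=15: +7·20° lon, +15·10° lat → SW at lon -40°, lat 60°.
Square 6, 7: +6·2° lon, +7·1° lat → SW at lon -28°, lat 67°.
Subsquare o=14, l=11: +14·0.0833333° lon, +11·0.0416667° lat → SW at lon -26.8333°, lat 67.4583°.
Extended square 3, 7: +3·0.00833333° lon, +7·0.00416667° lat → SW at lon -26.8083°, lat 67.4875°.
Cell spans 0.00833333° lon × 0.00416667° lat. Centre is SW corner plus half of each.
latitude 67.48958, longitude -26.80417.

67.48958, -26.80417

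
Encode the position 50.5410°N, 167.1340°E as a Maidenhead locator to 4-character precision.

Offset from 180°W / 90°S: lon 347.13°, lat 140.54°.
Field (20°×10°, letters A–R): lon ⌊347.13/20⌋ = 17 → R; lat ⌊140.54/10⌋ = 14 → O.
Square (2°×1°, digits 0–9): lon ⌊7.13/2⌋ = 3; lat ⌊0.54/1⌋ = 0.

RO30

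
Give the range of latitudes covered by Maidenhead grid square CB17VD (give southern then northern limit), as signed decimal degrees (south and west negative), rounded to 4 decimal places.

-72.8750, -72.8333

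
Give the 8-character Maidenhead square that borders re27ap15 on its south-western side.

RE27ap04

Longitude extended square 1; −1 → 0.
Latitude extended square 5; −1 → 4.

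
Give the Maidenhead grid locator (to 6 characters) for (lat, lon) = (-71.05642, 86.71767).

NB38iw

Offset from 180°W / 90°S: lon 266.7177°, lat 18.9436°.
Field: 266.7177/20 → 13 → N, 18.9436/10 → 1 → B; chars NB.
Square: 6.7177/2 → 3, 8.9436/1 → 8; chars 38.
Subsquare: 0.7177/0.0833333 → 8 → i, 0.9436/0.0416667 → 22 → w; chars iw.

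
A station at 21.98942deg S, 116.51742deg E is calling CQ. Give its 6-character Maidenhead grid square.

OG88ga

Add 180° to longitude and 90° to latitude: 296.5174, 68.0106.
Field: lon ⌊296.5174/20⌋ = 14 → O; lat ⌊68.0106/10⌋ = 6 → G.
Square: lon ⌊16.5174/2⌋ = 8; lat ⌊8.0106/1⌋ = 8.
Subsquare: lon ⌊0.5174/0.0833333⌋ = 6 → g; lat ⌊0.0106/0.0416667⌋ = 0 → a.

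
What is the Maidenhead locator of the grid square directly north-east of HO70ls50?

HO70ls61

Longitude extended square 5; +1 → 6.
Latitude extended square 0; +1 → 1.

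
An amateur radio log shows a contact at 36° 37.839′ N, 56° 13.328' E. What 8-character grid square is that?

LM86cp61

Shift to the Maidenhead origin (180°W, 90°S): lon 236.22213, lat 126.63065.
Field: lon ⌊236.22213/20⌋ = 11 → L; lat ⌊126.63065/10⌋ = 12 → M.
Square: lon ⌊16.22213/2⌋ = 8; lat ⌊6.63065/1⌋ = 6.
Subsquare: lon ⌊0.22213/0.0833333⌋ = 2 → c; lat ⌊0.63065/0.0416667⌋ = 15 → p.
Extended square: lon ⌊0.05547/0.00833333⌋ = 6; lat ⌊0.00565/0.00416667⌋ = 1.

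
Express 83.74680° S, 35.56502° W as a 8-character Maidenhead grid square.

HA26fg20

Add 180° to longitude and 90° to latitude: 144.43498, 6.25320.
Field (20°×10°, letters A–R): lon ⌊144.43498/20⌋ = 7 → H; lat ⌊6.25320/10⌋ = 0 → A.
Square (2°×1°, digits 0–9): lon ⌊4.43498/2⌋ = 2; lat ⌊6.25320/1⌋ = 6.
Subsquare (5′×2.5′, letters a–x): lon ⌊0.43498/0.0833333⌋ = 5 → f; lat ⌊0.25320/0.0416667⌋ = 6 → g.
Extended square (30″×15″, digits 0–9): lon ⌊0.01831/0.00833333⌋ = 2; lat ⌊0.00320/0.00416667⌋ = 0.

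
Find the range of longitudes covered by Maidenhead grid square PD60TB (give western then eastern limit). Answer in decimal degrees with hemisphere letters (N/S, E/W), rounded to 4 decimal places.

133.5833° E, 133.6667° E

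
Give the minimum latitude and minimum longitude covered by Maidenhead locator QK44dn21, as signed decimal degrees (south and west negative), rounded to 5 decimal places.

Field Q=16, K=10: +16·20° lon, +10·10° lat → SW at lon 140°, lat 10°.
Square 4, 4: +4·2° lon, +4·1° lat → SW at lon 148°, lat 14°.
Subsquare d=3, n=13: +3·0.0833333° lon, +13·0.0416667° lat → SW at lon 148.25°, lat 14.5417°.
Extended square 2, 1: +2·0.00833333° lon, +1·0.00416667° lat → SW at lon 148.267°, lat 14.5458°.
latitude 14.54583, longitude 148.26667.

14.54583, 148.26667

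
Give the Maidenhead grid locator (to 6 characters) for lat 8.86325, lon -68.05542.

FJ58xu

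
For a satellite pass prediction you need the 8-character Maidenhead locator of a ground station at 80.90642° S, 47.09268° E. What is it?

Shift to the Maidenhead origin (180°W, 90°S): lon 227.09268, lat 9.09358.
Field (20°×10°, letters A–R): 227.09268/20 → 11 → L, 9.09358/10 → 0 → A; chars LA.
Square (2°×1°, digits 0–9): 7.09268/2 → 3, 9.09358/1 → 9; chars 39.
Subsquare (5′×2.5′, letters a–x): 1.09268/0.0833333 → 13 → n, 0.09358/0.0416667 → 2 → c; chars nc.
Extended square (30″×15″, digits 0–9): 0.00935/0.00833333 → 1, 0.01025/0.00416667 → 2; chars 12.

LA39nc12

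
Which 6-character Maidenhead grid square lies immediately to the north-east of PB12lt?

Longitude subsquare l = 11; +1 → 12 = m.
Latitude subsquare t = 19; +1 → 20 = u.

PB12mu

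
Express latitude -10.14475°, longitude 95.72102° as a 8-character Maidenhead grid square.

Shift to the Maidenhead origin (180°W, 90°S): lon 275.72102, lat 79.85525.
Field (20°×10°, letters A–R): 275.72102/20 → 13 → N, 79.85525/10 → 7 → H; chars NH.
Square (2°×1°, digits 0–9): 15.72102/2 → 7, 9.85525/1 → 9; chars 79.
Subsquare (5′×2.5′, letters a–x): 1.72102/0.0833333 → 20 → u, 0.85525/0.0416667 → 20 → u; chars uu.
Extended square (30″×15″, digits 0–9): 0.05435/0.00833333 → 6, 0.02192/0.00416667 → 5; chars 65.

NH79uu65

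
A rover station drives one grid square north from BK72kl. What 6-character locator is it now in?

BK72km

Latitude subsquare l = 11; +1 → 12 = m.
The longitude characters are unchanged.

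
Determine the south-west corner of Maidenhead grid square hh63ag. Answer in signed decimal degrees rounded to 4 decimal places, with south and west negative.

-16.7500, -28.0000

Field H=7, H=7: +7·20° lon, +7·10° lat → SW at lon -40°, lat -20°.
Square 6, 3: +6·2° lon, +3·1° lat → SW at lon -28°, lat -17°.
Subsquare a=0, g=6: +0·0.0833333° lon, +6·0.0416667° lat → SW at lon -28°, lat -16.75°.
latitude -16.7500, longitude -28.0000.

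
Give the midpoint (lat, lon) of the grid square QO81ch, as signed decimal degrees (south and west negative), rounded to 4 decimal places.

51.3125, 156.2083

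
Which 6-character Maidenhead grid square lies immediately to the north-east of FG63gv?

Longitude subsquare g = 6; +1 → 7 = h.
Latitude subsquare v = 21; +1 → 22 = w.

FG63hw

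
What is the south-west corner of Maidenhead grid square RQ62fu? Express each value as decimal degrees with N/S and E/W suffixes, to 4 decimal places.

Field R=17, Q=16: +17·20° lon, +16·10° lat → SW at lon 160°, lat 70°.
Square 6, 2: +6·2° lon, +2·1° lat → SW at lon 172°, lat 72°.
Subsquare f=5, u=20: +5·0.0833333° lon, +20·0.0416667° lat → SW at lon 172.417°, lat 72.8333°.
latitude 72.8333° N, longitude 172.4167° E.

72.8333° N, 172.4167° E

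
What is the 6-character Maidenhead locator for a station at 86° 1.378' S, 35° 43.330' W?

Offset from 180°W / 90°S: lon 144.2778°, lat 3.9770°.
Field (20°×10°, letters A–R): 144.2778/20 → 7 → H, 3.9770/10 → 0 → A; chars HA.
Square (2°×1°, digits 0–9): 4.2778/2 → 2, 3.9770/1 → 3; chars 23.
Subsquare (5′×2.5′, letters a–x): 0.2778/0.0833333 → 3 → d, 0.9770/0.0416667 → 23 → x; chars dx.

HA23dx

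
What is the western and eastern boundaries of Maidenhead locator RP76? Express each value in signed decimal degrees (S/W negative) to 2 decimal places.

Field R=17, P=15: +17·20° lon, +15·10° lat → SW at lon 160°, lat 60°.
Square 7, 6: +7·2° lon, +6·1° lat → SW at lon 174°, lat 66°.
Cell spans 2° lon × 1° lat.
west 174.00, east 176.00.

174.00, 176.00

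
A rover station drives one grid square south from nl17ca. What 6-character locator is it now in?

Latitude subsquare a = 0; −1 → -1, wraps to 23 = x, carry into square.
Latitude square 7; −1 → 6.
The longitude characters are unchanged.

NL16cx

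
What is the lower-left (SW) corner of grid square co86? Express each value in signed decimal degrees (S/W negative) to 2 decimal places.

56.00, -124.00

Field C=2, O=14: +2·20° lon, +14·10° lat → SW at lon -140°, lat 50°.
Square 8, 6: +8·2° lon, +6·1° lat → SW at lon -124°, lat 56°.
latitude 56.00, longitude -124.00.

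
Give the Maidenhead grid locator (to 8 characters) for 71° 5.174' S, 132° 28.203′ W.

CB38sv39

Add 180° to longitude and 90° to latitude: 47.52995, 18.91377.
Field: lon ⌊47.52995/20⌋ = 2 → C; lat ⌊18.91377/10⌋ = 1 → B.
Square: lon ⌊7.52995/2⌋ = 3; lat ⌊8.91377/1⌋ = 8.
Subsquare: lon ⌊1.52995/0.0833333⌋ = 18 → s; lat ⌊0.91377/0.0416667⌋ = 21 → v.
Extended square: lon ⌊0.02995/0.00833333⌋ = 3; lat ⌊0.03877/0.00416667⌋ = 9.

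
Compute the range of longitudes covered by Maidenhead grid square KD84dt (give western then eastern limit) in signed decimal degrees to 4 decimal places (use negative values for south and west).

36.2500, 36.3333

Field K=10, D=3: +10·20° lon, +3·10° lat → SW at lon 20°, lat -60°.
Square 8, 4: +8·2° lon, +4·1° lat → SW at lon 36°, lat -56°.
Subsquare d=3, t=19: +3·0.0833333° lon, +19·0.0416667° lat → SW at lon 36.25°, lat -55.2083°.
Cell spans 0.0833333° lon × 0.0416667° lat.
west 36.2500, east 36.3333.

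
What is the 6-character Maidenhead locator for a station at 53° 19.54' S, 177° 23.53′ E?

Add 180° to longitude and 90° to latitude: 357.3922, 36.6743.
Field (20°×10°, letters A–R): 357.3922/20 → 17 → R, 36.6743/10 → 3 → D; chars RD.
Square (2°×1°, digits 0–9): 17.3922/2 → 8, 6.6743/1 → 6; chars 86.
Subsquare (5′×2.5′, letters a–x): 1.3922/0.0833333 → 16 → q, 0.6743/0.0416667 → 16 → q; chars qq.

RD86qq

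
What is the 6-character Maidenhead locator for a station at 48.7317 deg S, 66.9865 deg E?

Shift to the Maidenhead origin (180°W, 90°S): lon 246.9865, lat 41.2683.
Field: lon ⌊246.9865/20⌋ = 12 → M; lat ⌊41.2683/10⌋ = 4 → E.
Square: lon ⌊6.9865/2⌋ = 3; lat ⌊1.2683/1⌋ = 1.
Subsquare: lon ⌊0.9865/0.0833333⌋ = 11 → l; lat ⌊0.2683/0.0416667⌋ = 6 → g.

ME31lg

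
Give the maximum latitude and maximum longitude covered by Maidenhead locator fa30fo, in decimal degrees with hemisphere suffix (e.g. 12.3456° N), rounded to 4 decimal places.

89.3750° S, 73.5000° W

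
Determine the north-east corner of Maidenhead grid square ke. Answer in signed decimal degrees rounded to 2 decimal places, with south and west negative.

-40.00, 40.00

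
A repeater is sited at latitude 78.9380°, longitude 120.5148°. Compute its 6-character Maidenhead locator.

PQ08gw

Shift to the Maidenhead origin (180°W, 90°S): lon 300.5148, lat 168.9380.
Field: 300.5148/20 → 15 → P, 168.9380/10 → 16 → Q; chars PQ.
Square: 0.5148/2 → 0, 8.9380/1 → 8; chars 08.
Subsquare: 0.5148/0.0833333 → 6 → g, 0.9380/0.0416667 → 22 → w; chars gw.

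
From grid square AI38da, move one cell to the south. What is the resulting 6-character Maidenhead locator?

AI37dx

Latitude subsquare a = 0; −1 → -1, wraps to 23 = x, carry into square.
Latitude square 8; −1 → 7.
The longitude characters are unchanged.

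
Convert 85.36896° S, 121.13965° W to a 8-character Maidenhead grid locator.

CA94kp31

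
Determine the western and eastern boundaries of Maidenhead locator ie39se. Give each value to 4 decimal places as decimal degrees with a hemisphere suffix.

12.5000° W, 12.4167° W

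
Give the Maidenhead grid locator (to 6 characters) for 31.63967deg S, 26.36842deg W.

HF68ti

Offset from 180°W / 90°S: lon 153.6316°, lat 58.3603°.
Field: 153.6316/20 → 7 → H, 58.3603/10 → 5 → F; chars HF.
Square: 13.6316/2 → 6, 8.3603/1 → 8; chars 68.
Subsquare: 1.6316/0.0833333 → 19 → t, 0.3603/0.0416667 → 8 → i; chars ti.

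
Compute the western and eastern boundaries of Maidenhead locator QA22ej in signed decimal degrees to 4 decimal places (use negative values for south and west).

144.3333, 144.4167

Field Q=16, A=0: +16·20° lon, +0·10° lat → SW at lon 140°, lat -90°.
Square 2, 2: +2·2° lon, +2·1° lat → SW at lon 144°, lat -88°.
Subsquare e=4, j=9: +4·0.0833333° lon, +9·0.0416667° lat → SW at lon 144.333°, lat -87.625°.
Cell spans 0.0833333° lon × 0.0416667° lat.
west 144.3333, east 144.4167.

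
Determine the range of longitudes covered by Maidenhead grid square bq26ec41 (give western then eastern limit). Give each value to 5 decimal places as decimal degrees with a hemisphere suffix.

Field B=1, Q=16: +1·20° lon, +16·10° lat → SW at lon -160°, lat 70°.
Square 2, 6: +2·2° lon, +6·1° lat → SW at lon -156°, lat 76°.
Subsquare e=4, c=2: +4·0.0833333° lon, +2·0.0416667° lat → SW at lon -155.667°, lat 76.0833°.
Extended square 4, 1: +4·0.00833333° lon, +1·0.00416667° lat → SW at lon -155.633°, lat 76.0875°.
Cell spans 0.00833333° lon × 0.00416667° lat.
west 155.63333° W, east 155.62500° W.

155.63333° W, 155.62500° W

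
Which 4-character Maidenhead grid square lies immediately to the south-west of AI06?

Longitude square 0; −1 → -1, wraps to 9, carry into field.
Longitude field A = 0; −1 → -1, wraps to 17 = R, wrapping around the antimeridian.
Latitude square 6; −1 → 5.

RI95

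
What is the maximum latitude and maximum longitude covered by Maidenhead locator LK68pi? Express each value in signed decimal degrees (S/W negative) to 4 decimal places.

Field L=11, K=10: +11·20° lon, +10·10° lat → SW at lon 40°, lat 10°.
Square 6, 8: +6·2° lon, +8·1° lat → SW at lon 52°, lat 18°.
Subsquare p=15, i=8: +15·0.0833333° lon, +8·0.0416667° lat → SW at lon 53.25°, lat 18.3333°.
Cell spans 0.0833333° lon × 0.0416667° lat. NE corner is SW corner plus one full cell.
latitude 18.3750, longitude 53.3333.

18.3750, 53.3333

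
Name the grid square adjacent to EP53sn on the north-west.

Longitude subsquare s = 18; −1 → 17 = r.
Latitude subsquare n = 13; +1 → 14 = o.

EP53ro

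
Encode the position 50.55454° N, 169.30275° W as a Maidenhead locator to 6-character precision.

Add 180° to longitude and 90° to latitude: 10.6972, 140.5545.
Field: 10.6972/20 → 0 → A, 140.5545/10 → 14 → O; chars AO.
Square: 10.6972/2 → 5, 0.5545/1 → 0; chars 50.
Subsquare: 0.6972/0.0833333 → 8 → i, 0.5545/0.0416667 → 13 → n; chars in.

AO50in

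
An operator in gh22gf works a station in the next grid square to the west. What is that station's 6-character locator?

GH22ff

Longitude subsquare g = 6; −1 → 5 = f.
The latitude characters are unchanged.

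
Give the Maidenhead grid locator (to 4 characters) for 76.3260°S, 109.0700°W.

DB53

Shift to the Maidenhead origin (180°W, 90°S): lon 70.93, lat 13.67.
Field: lon ⌊70.93/20⌋ = 3 → D; lat ⌊13.67/10⌋ = 1 → B.
Square: lon ⌊10.93/2⌋ = 5; lat ⌊3.67/1⌋ = 3.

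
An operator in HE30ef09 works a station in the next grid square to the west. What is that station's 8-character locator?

HE30df99

Longitude extended square 0; −1 → -1, wraps to 9, carry into subsquare.
Longitude subsquare e = 4; −1 → 3 = d.
The latitude characters are unchanged.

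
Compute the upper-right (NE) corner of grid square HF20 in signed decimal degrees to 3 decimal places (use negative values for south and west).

-39.000, -34.000

Field H=7, F=5: +7·20° lon, +5·10° lat → SW at lon -40°, lat -40°.
Square 2, 0: +2·2° lon, +0·1° lat → SW at lon -36°, lat -40°.
Cell spans 2° lon × 1° lat. NE corner is SW corner plus one full cell.
latitude -39.000, longitude -34.000.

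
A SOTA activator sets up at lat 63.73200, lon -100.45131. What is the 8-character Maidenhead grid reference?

Add 180° to longitude and 90° to latitude: 79.54869, 153.73200.
Field: 79.54869/20 → 3 → D, 153.73200/10 → 15 → P; chars DP.
Square: 19.54869/2 → 9, 3.73200/1 → 3; chars 93.
Subsquare: 1.54869/0.0833333 → 18 → s, 0.73200/0.0416667 → 17 → r; chars sr.
Extended square: 0.04869/0.00833333 → 5, 0.02367/0.00416667 → 5; chars 55.

DP93sr55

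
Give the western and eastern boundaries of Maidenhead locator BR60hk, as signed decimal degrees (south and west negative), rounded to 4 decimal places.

Field B=1, R=17: +1·20° lon, +17·10° lat → SW at lon -160°, lat 80°.
Square 6, 0: +6·2° lon, +0·1° lat → SW at lon -148°, lat 80°.
Subsquare h=7, k=10: +7·0.0833333° lon, +10·0.0416667° lat → SW at lon -147.417°, lat 80.4167°.
Cell spans 0.0833333° lon × 0.0416667° lat.
west -147.4167, east -147.3333.

-147.4167, -147.3333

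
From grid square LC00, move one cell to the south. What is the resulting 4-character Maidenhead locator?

Latitude square 0; −1 → -1, wraps to 9, carry into field.
Latitude field C = 2; −1 → 1 = B.
The longitude characters are unchanged.

LB09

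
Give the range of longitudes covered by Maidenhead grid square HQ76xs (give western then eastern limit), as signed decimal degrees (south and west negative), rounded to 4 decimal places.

Field H=7, Q=16: +7·20° lon, +16·10° lat → SW at lon -40°, lat 70°.
Square 7, 6: +7·2° lon, +6·1° lat → SW at lon -26°, lat 76°.
Subsquare x=23, s=18: +23·0.0833333° lon, +18·0.0416667° lat → SW at lon -24.0833°, lat 76.75°.
Cell spans 0.0833333° lon × 0.0416667° lat.
west -24.0833, east -24.0000.

-24.0833, -24.0000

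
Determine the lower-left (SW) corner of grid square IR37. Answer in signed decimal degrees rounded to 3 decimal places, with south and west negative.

87.000, -14.000

Field I=8, R=17: +8·20° lon, +17·10° lat → SW at lon -20°, lat 80°.
Square 3, 7: +3·2° lon, +7·1° lat → SW at lon -14°, lat 87°.
latitude 87.000, longitude -14.000.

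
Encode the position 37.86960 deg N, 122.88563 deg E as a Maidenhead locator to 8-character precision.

PM17ku68

Offset from 180°W / 90°S: lon 302.88563°, lat 127.86960°.
Field: 302.88563/20 → 15 → P, 127.86960/10 → 12 → M; chars PM.
Square: 2.88563/2 → 1, 7.86960/1 → 7; chars 17.
Subsquare: 0.88563/0.0833333 → 10 → k, 0.86960/0.0416667 → 20 → u; chars ku.
Extended square: 0.05230/0.00833333 → 6, 0.03627/0.00416667 → 8; chars 68.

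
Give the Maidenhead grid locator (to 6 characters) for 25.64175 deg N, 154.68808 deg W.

BL25pp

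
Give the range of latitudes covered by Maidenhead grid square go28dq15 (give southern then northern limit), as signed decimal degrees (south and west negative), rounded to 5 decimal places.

Field G=6, O=14: +6·20° lon, +14·10° lat → SW at lon -60°, lat 50°.
Square 2, 8: +2·2° lon, +8·1° lat → SW at lon -56°, lat 58°.
Subsquare d=3, q=16: +3·0.0833333° lon, +16·0.0416667° lat → SW at lon -55.75°, lat 58.6667°.
Extended square 1, 5: +1·0.00833333° lon, +5·0.00416667° lat → SW at lon -55.7417°, lat 58.6875°.
Cell spans 0.00833333° lon × 0.00416667° lat.
south 58.68750, north 58.69167.

58.68750, 58.69167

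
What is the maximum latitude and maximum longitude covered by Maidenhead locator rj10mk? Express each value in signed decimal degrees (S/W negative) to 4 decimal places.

Field R=17, J=9: +17·20° lon, +9·10° lat → SW at lon 160°, lat 0°.
Square 1, 0: +1·2° lon, +0·1° lat → SW at lon 162°, lat 0°.
Subsquare m=12, k=10: +12·0.0833333° lon, +10·0.0416667° lat → SW at lon 163°, lat 0.416667°.
Cell spans 0.0833333° lon × 0.0416667° lat. NE corner is SW corner plus one full cell.
latitude 0.4583, longitude 163.0833.

0.4583, 163.0833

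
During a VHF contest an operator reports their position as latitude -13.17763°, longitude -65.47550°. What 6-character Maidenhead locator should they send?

FH76gt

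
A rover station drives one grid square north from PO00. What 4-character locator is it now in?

PO01

Latitude square 0; +1 → 1.
The longitude characters are unchanged.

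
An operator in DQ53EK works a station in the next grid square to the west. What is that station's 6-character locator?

Longitude subsquare e = 4; −1 → 3 = d.
The latitude characters are unchanged.

DQ53dk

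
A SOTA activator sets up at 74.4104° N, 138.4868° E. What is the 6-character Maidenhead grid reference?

PQ94fj

Offset from 180°W / 90°S: lon 318.4868°, lat 164.4104°.
Field (20°×10°, letters A–R): lon ⌊318.4868/20⌋ = 15 → P; lat ⌊164.4104/10⌋ = 16 → Q.
Square (2°×1°, digits 0–9): lon ⌊18.4868/2⌋ = 9; lat ⌊4.4104/1⌋ = 4.
Subsquare (5′×2.5′, letters a–x): lon ⌊0.4868/0.0833333⌋ = 5 → f; lat ⌊0.4104/0.0416667⌋ = 9 → j.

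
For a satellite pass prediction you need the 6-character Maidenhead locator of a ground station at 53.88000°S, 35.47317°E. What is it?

KD76rc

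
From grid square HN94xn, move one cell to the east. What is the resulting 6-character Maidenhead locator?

Longitude subsquare x = 23; +1 → 24, wraps to 0 = a, carry into square.
Longitude square 9; +1 → 10, wraps to 0, carry into field.
Longitude field H = 7; +1 → 8 = I.
The latitude characters are unchanged.

IN04an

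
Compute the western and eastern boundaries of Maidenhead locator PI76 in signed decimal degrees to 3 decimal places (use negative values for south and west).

Field P=15, I=8: +15·20° lon, +8·10° lat → SW at lon 120°, lat -10°.
Square 7, 6: +7·2° lon, +6·1° lat → SW at lon 134°, lat -4°.
Cell spans 2° lon × 1° lat.
west 134.000, east 136.000.

134.000, 136.000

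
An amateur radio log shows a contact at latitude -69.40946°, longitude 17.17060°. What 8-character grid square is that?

JC80oo01

Shift to the Maidenhead origin (180°W, 90°S): lon 197.17060, lat 20.59054.
Field: lon ⌊197.17060/20⌋ = 9 → J; lat ⌊20.59054/10⌋ = 2 → C.
Square: lon ⌊17.17060/2⌋ = 8; lat ⌊0.59054/1⌋ = 0.
Subsquare: lon ⌊1.17060/0.0833333⌋ = 14 → o; lat ⌊0.59054/0.0416667⌋ = 14 → o.
Extended square: lon ⌊0.00393/0.00833333⌋ = 0; lat ⌊0.00721/0.00416667⌋ = 1.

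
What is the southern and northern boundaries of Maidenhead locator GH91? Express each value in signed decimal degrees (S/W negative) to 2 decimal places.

-19.00, -18.00

Field G=6, H=7: +6·20° lon, +7·10° lat → SW at lon -60°, lat -20°.
Square 9, 1: +9·2° lon, +1·1° lat → SW at lon -42°, lat -19°.
Cell spans 2° lon × 1° lat.
south -19.00, north -18.00.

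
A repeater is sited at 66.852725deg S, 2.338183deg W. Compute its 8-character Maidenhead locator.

IC83td95

Offset from 180°W / 90°S: lon 177.66182°, lat 23.14727°.
Field: 177.66182/20 → 8 → I, 23.14727/10 → 2 → C; chars IC.
Square: 17.66182/2 → 8, 3.14727/1 → 3; chars 83.
Subsquare: 1.66182/0.0833333 → 19 → t, 0.14727/0.0416667 → 3 → d; chars td.
Extended square: 0.07848/0.00833333 → 9, 0.02227/0.00416667 → 5; chars 95.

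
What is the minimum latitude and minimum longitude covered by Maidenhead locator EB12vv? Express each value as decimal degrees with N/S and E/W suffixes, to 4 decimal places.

77.1250° S, 96.2500° W

Field E=4, B=1: +4·20° lon, +1·10° lat → SW at lon -100°, lat -80°.
Square 1, 2: +1·2° lon, +2·1° lat → SW at lon -98°, lat -78°.
Subsquare v=21, v=21: +21·0.0833333° lon, +21·0.0416667° lat → SW at lon -96.25°, lat -77.125°.
latitude 77.1250° S, longitude 96.2500° W.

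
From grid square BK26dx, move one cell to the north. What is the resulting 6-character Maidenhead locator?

Latitude subsquare x = 23; +1 → 24, wraps to 0 = a, carry into square.
Latitude square 6; +1 → 7.
The longitude characters are unchanged.

BK27da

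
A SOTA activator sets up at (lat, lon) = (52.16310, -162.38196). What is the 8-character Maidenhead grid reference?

Add 180° to longitude and 90° to latitude: 17.61804, 142.16310.
Field: lon ⌊17.61804/20⌋ = 0 → A; lat ⌊142.16310/10⌋ = 14 → O.
Square: lon ⌊17.61804/2⌋ = 8; lat ⌊2.16310/1⌋ = 2.
Subsquare: lon ⌊1.61804/0.0833333⌋ = 19 → t; lat ⌊0.16310/0.0416667⌋ = 3 → d.
Extended square: lon ⌊0.03471/0.00833333⌋ = 4; lat ⌊0.03810/0.00416667⌋ = 9.

AO82td49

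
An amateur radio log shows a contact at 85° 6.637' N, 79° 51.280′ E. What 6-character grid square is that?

MR95wc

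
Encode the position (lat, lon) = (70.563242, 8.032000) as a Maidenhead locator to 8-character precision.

JQ40an35

Shift to the Maidenhead origin (180°W, 90°S): lon 188.03200, lat 160.56324.
Field: 188.03200/20 → 9 → J, 160.56324/10 → 16 → Q; chars JQ.
Square: 8.03200/2 → 4, 0.56324/1 → 0; chars 40.
Subsquare: 0.03200/0.0833333 → 0 → a, 0.56324/0.0416667 → 13 → n; chars an.
Extended square: 0.03200/0.00833333 → 3, 0.02158/0.00416667 → 5; chars 35.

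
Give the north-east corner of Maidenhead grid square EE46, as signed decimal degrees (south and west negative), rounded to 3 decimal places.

Field E=4, E=4: +4·20° lon, +4·10° lat → SW at lon -100°, lat -50°.
Square 4, 6: +4·2° lon, +6·1° lat → SW at lon -92°, lat -44°.
Cell spans 2° lon × 1° lat. NE corner is SW corner plus one full cell.
latitude -43.000, longitude -90.000.

-43.000, -90.000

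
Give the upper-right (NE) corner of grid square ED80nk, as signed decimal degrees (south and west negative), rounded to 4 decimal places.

-59.5417, -82.8333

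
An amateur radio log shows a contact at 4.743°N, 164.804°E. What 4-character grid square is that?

RJ24

Shift to the Maidenhead origin (180°W, 90°S): lon 344.80, lat 94.74.
Field: lon ⌊344.80/20⌋ = 17 → R; lat ⌊94.74/10⌋ = 9 → J.
Square: lon ⌊4.80/2⌋ = 2; lat ⌊4.74/1⌋ = 4.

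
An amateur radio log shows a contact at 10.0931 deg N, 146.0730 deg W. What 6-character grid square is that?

Offset from 180°W / 90°S: lon 33.9270°, lat 100.0931°.
Field (20°×10°, letters A–R): lon ⌊33.9270/20⌋ = 1 → B; lat ⌊100.0931/10⌋ = 10 → K.
Square (2°×1°, digits 0–9): lon ⌊13.9270/2⌋ = 6; lat ⌊0.0931/1⌋ = 0.
Subsquare (5′×2.5′, letters a–x): lon ⌊1.9270/0.0833333⌋ = 23 → x; lat ⌊0.0931/0.0416667⌋ = 2 → c.

BK60xc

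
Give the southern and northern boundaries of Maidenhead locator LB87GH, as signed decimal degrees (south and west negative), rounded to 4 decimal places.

-72.7083, -72.6667

Field L=11, B=1: +11·20° lon, +1·10° lat → SW at lon 40°, lat -80°.
Square 8, 7: +8·2° lon, +7·1° lat → SW at lon 56°, lat -73°.
Subsquare g=6, h=7: +6·0.0833333° lon, +7·0.0416667° lat → SW at lon 56.5°, lat -72.7083°.
Cell spans 0.0833333° lon × 0.0416667° lat.
south -72.7083, north -72.6667.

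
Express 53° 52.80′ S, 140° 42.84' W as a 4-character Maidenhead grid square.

BD96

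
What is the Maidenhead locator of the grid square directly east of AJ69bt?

AJ69ct

Longitude subsquare b = 1; +1 → 2 = c.
The latitude characters are unchanged.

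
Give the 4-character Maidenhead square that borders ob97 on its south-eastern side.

PB06

Longitude square 9; +1 → 10, wraps to 0, carry into field.
Longitude field O = 14; +1 → 15 = P.
Latitude square 7; −1 → 6.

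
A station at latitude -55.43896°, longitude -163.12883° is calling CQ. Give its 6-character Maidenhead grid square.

AD84kn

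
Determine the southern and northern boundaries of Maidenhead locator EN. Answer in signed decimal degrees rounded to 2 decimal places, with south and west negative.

Field E=4, N=13: +4·20° lon, +13·10° lat → SW at lon -100°, lat 40°.
Cell spans 20° lon × 10° lat.
south 40.00, north 50.00.

40.00, 50.00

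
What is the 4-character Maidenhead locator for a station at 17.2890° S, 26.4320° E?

KH32

Shift to the Maidenhead origin (180°W, 90°S): lon 206.43, lat 72.71.
Field (20°×10°, letters A–R): lon ⌊206.43/20⌋ = 10 → K; lat ⌊72.71/10⌋ = 7 → H.
Square (2°×1°, digits 0–9): lon ⌊6.43/2⌋ = 3; lat ⌊2.71/1⌋ = 2.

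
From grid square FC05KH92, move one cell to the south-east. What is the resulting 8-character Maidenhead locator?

FC05lh01

Longitude extended square 9; +1 → 10, wraps to 0, carry into subsquare.
Longitude subsquare k = 10; +1 → 11 = l.
Latitude extended square 2; −1 → 1.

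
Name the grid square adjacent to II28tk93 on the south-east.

Longitude extended square 9; +1 → 10, wraps to 0, carry into subsquare.
Longitude subsquare t = 19; +1 → 20 = u.
Latitude extended square 3; −1 → 2.

II28uk02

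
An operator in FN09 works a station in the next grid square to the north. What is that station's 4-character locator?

Latitude square 9; +1 → 10, wraps to 0, carry into field.
Latitude field N = 13; +1 → 14 = O.
The longitude characters are unchanged.

FO00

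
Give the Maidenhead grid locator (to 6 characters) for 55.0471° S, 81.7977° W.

ED94cw

Add 180° to longitude and 90° to latitude: 98.2023, 34.9529.
Field (20°×10°, letters A–R): lon ⌊98.2023/20⌋ = 4 → E; lat ⌊34.9529/10⌋ = 3 → D.
Square (2°×1°, digits 0–9): lon ⌊18.2023/2⌋ = 9; lat ⌊4.9529/1⌋ = 4.
Subsquare (5′×2.5′, letters a–x): lon ⌊0.2023/0.0833333⌋ = 2 → c; lat ⌊0.9529/0.0416667⌋ = 22 → w.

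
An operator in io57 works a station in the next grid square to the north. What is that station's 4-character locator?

Latitude square 7; +1 → 8.
The longitude characters are unchanged.

IO58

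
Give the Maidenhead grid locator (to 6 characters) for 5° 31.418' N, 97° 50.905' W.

EJ15bm

Shift to the Maidenhead origin (180°W, 90°S): lon 82.1516, lat 95.5236.
Field: 82.1516/20 → 4 → E, 95.5236/10 → 9 → J; chars EJ.
Square: 2.1516/2 → 1, 5.5236/1 → 5; chars 15.
Subsquare: 0.1516/0.0833333 → 1 → b, 0.5236/0.0416667 → 12 → m; chars bm.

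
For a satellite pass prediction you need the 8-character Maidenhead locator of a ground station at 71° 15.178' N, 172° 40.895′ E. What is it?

RQ61ig10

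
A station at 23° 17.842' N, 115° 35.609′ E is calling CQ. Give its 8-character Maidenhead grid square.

OL73th11

Offset from 180°W / 90°S: lon 295.59348°, lat 113.29737°.
Field: 295.59348/20 → 14 → O, 113.29737/10 → 11 → L; chars OL.
Square: 15.59348/2 → 7, 3.29737/1 → 3; chars 73.
Subsquare: 1.59348/0.0833333 → 19 → t, 0.29737/0.0416667 → 7 → h; chars th.
Extended square: 0.01015/0.00833333 → 1, 0.00570/0.00416667 → 1; chars 11.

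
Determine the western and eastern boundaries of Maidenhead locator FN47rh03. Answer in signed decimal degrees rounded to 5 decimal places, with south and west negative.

Field F=5, N=13: +5·20° lon, +13·10° lat → SW at lon -80°, lat 40°.
Square 4, 7: +4·2° lon, +7·1° lat → SW at lon -72°, lat 47°.
Subsquare r=17, h=7: +17·0.0833333° lon, +7·0.0416667° lat → SW at lon -70.5833°, lat 47.2917°.
Extended square 0, 3: +0·0.00833333° lon, +3·0.00416667° lat → SW at lon -70.5833°, lat 47.3042°.
Cell spans 0.00833333° lon × 0.00416667° lat.
west -70.58333, east -70.57500.

-70.58333, -70.57500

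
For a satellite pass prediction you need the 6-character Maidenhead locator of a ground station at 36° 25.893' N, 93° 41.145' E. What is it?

NM66uk

Shift to the Maidenhead origin (180°W, 90°S): lon 273.6857, lat 126.4316.
Field: 273.6857/20 → 13 → N, 126.4316/10 → 12 → M; chars NM.
Square: 13.6857/2 → 6, 6.4316/1 → 6; chars 66.
Subsquare: 1.6857/0.0833333 → 20 → u, 0.4316/0.0416667 → 10 → k; chars uk.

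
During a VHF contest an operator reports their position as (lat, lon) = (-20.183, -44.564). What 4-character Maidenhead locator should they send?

GG79

Offset from 180°W / 90°S: lon 135.44°, lat 69.82°.
Field (20°×10°, letters A–R): lon ⌊135.44/20⌋ = 6 → G; lat ⌊69.82/10⌋ = 6 → G.
Square (2°×1°, digits 0–9): lon ⌊15.44/2⌋ = 7; lat ⌊9.82/1⌋ = 9.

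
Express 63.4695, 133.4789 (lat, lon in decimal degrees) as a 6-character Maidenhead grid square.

PP63rl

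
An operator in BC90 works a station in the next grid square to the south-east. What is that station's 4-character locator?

Longitude square 9; +1 → 10, wraps to 0, carry into field.
Longitude field B = 1; +1 → 2 = C.
Latitude square 0; −1 → -1, wraps to 9, carry into field.
Latitude field C = 2; −1 → 1 = B.

CB09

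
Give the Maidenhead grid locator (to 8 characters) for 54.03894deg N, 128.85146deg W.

Offset from 180°W / 90°S: lon 51.14854°, lat 144.03894°.
Field: 51.14854/20 → 2 → C, 144.03894/10 → 14 → O; chars CO.
Square: 11.14854/2 → 5, 4.03894/1 → 4; chars 54.
Subsquare: 1.14854/0.0833333 → 13 → n, 0.03894/0.0416667 → 0 → a; chars na.
Extended square: 0.06521/0.00833333 → 7, 0.03894/0.00416667 → 9; chars 79.

CO54na79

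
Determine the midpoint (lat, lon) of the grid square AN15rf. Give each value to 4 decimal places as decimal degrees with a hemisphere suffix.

45.2292° N, 176.5417° W

Field A=0, N=13: +0·20° lon, +13·10° lat → SW at lon -180°, lat 40°.
Square 1, 5: +1·2° lon, +5·1° lat → SW at lon -178°, lat 45°.
Subsquare r=17, f=5: +17·0.0833333° lon, +5·0.0416667° lat → SW at lon -176.583°, lat 45.2083°.
Cell spans 0.0833333° lon × 0.0416667° lat. Centre is SW corner plus half of each.
latitude 45.2292° N, longitude 176.5417° W.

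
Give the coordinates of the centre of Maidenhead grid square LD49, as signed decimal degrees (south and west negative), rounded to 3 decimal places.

-50.500, 49.000

Field L=11, D=3: +11·20° lon, +3·10° lat → SW at lon 40°, lat -60°.
Square 4, 9: +4·2° lon, +9·1° lat → SW at lon 48°, lat -51°.
Cell spans 2° lon × 1° lat. Centre is SW corner plus half of each.
latitude -50.500, longitude 49.000.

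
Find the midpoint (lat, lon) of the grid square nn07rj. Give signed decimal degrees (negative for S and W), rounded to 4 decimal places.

Field N=13, N=13: +13·20° lon, +13·10° lat → SW at lon 80°, lat 40°.
Square 0, 7: +0·2° lon, +7·1° lat → SW at lon 80°, lat 47°.
Subsquare r=17, j=9: +17·0.0833333° lon, +9·0.0416667° lat → SW at lon 81.4167°, lat 47.375°.
Cell spans 0.0833333° lon × 0.0416667° lat. Centre is SW corner plus half of each.
latitude 47.3958, longitude 81.4583.

47.3958, 81.4583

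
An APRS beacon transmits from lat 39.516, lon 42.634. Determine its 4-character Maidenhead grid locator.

Add 180° to longitude and 90° to latitude: 222.63, 129.52.
Field (20°×10°, letters A–R): lon ⌊222.63/20⌋ = 11 → L; lat ⌊129.52/10⌋ = 12 → M.
Square (2°×1°, digits 0–9): lon ⌊2.63/2⌋ = 1; lat ⌊9.52/1⌋ = 9.

LM19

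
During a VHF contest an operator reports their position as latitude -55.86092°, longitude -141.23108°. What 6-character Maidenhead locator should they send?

Add 180° to longitude and 90° to latitude: 38.7689, 34.1391.
Field (20°×10°, letters A–R): 38.7689/20 → 1 → B, 34.1391/10 → 3 → D; chars BD.
Square (2°×1°, digits 0–9): 18.7689/2 → 9, 4.1391/1 → 4; chars 94.
Subsquare (5′×2.5′, letters a–x): 0.7689/0.0833333 → 9 → j, 0.1391/0.0416667 → 3 → d; chars jd.

BD94jd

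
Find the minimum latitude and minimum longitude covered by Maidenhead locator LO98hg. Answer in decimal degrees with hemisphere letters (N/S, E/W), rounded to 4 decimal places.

58.2500° N, 58.5833° E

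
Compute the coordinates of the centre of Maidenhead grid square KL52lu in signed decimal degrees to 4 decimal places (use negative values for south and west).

Field K=10, L=11: +10·20° lon, +11·10° lat → SW at lon 20°, lat 20°.
Square 5, 2: +5·2° lon, +2·1° lat → SW at lon 30°, lat 22°.
Subsquare l=11, u=20: +11·0.0833333° lon, +20·0.0416667° lat → SW at lon 30.9167°, lat 22.8333°.
Cell spans 0.0833333° lon × 0.0416667° lat. Centre is SW corner plus half of each.
latitude 22.8542, longitude 30.9583.

22.8542, 30.9583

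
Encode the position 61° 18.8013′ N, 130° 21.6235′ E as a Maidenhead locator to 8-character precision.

Shift to the Maidenhead origin (180°W, 90°S): lon 310.36039, lat 151.31336.
Field: 310.36039/20 → 15 → P, 151.31336/10 → 15 → P; chars PP.
Square: 10.36039/2 → 5, 1.31336/1 → 1; chars 51.
Subsquare: 0.36039/0.0833333 → 4 → e, 0.31336/0.0416667 → 7 → h; chars eh.
Extended square: 0.02706/0.00833333 → 3, 0.02169/0.00416667 → 5; chars 35.

PP51eh35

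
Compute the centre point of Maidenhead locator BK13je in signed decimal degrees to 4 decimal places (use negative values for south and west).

Field B=1, K=10: +1·20° lon, +10·10° lat → SW at lon -160°, lat 10°.
Square 1, 3: +1·2° lon, +3·1° lat → SW at lon -158°, lat 13°.
Subsquare j=9, e=4: +9·0.0833333° lon, +4·0.0416667° lat → SW at lon -157.25°, lat 13.1667°.
Cell spans 0.0833333° lon × 0.0416667° lat. Centre is SW corner plus half of each.
latitude 13.1875, longitude -157.2083.

13.1875, -157.2083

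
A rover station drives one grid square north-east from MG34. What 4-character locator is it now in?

MG45

Longitude square 3; +1 → 4.
Latitude square 4; +1 → 5.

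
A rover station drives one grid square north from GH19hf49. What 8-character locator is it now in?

Latitude extended square 9; +1 → 10, wraps to 0, carry into subsquare.
Latitude subsquare f = 5; +1 → 6 = g.
The longitude characters are unchanged.

GH19hg40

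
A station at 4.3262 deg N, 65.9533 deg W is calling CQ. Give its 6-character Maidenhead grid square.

FJ74ah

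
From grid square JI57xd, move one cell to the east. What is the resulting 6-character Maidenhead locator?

Longitude subsquare x = 23; +1 → 24, wraps to 0 = a, carry into square.
Longitude square 5; +1 → 6.
The latitude characters are unchanged.

JI67ad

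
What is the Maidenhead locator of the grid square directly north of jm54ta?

JM54tb

Latitude subsquare a = 0; +1 → 1 = b.
The longitude characters are unchanged.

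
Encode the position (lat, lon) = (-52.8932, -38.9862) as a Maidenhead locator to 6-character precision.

HD07mc

Offset from 180°W / 90°S: lon 141.0138°, lat 37.1068°.
Field: lon ⌊141.0138/20⌋ = 7 → H; lat ⌊37.1068/10⌋ = 3 → D.
Square: lon ⌊1.0138/2⌋ = 0; lat ⌊7.1068/1⌋ = 7.
Subsquare: lon ⌊1.0138/0.0833333⌋ = 12 → m; lat ⌊0.1068/0.0416667⌋ = 2 → c.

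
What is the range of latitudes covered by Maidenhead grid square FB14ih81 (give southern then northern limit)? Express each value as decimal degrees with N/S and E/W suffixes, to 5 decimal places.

Field F=5, B=1: +5·20° lon, +1·10° lat → SW at lon -80°, lat -80°.
Square 1, 4: +1·2° lon, +4·1° lat → SW at lon -78°, lat -76°.
Subsquare i=8, h=7: +8·0.0833333° lon, +7·0.0416667° lat → SW at lon -77.3333°, lat -75.7083°.
Extended square 8, 1: +8·0.00833333° lon, +1·0.00416667° lat → SW at lon -77.2667°, lat -75.7042°.
Cell spans 0.00833333° lon × 0.00416667° lat.
south 75.70417° S, north 75.70000° S.

75.70417° S, 75.70000° S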